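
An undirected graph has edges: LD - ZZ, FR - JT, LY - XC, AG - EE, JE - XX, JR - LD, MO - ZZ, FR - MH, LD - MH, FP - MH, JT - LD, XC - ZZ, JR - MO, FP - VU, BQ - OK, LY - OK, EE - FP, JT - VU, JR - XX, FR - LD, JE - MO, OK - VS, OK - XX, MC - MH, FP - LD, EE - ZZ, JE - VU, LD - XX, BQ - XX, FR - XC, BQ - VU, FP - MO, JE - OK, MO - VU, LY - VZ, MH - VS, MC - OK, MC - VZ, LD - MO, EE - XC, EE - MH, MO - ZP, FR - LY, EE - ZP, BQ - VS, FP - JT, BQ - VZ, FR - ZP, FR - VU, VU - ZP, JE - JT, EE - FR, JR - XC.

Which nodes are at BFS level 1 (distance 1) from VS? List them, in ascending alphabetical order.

BQ, MH, OK

Level 0: VS
Level 1: BQ, MH, OK
Level 2: EE, FP, FR, JE, LD, LY, MC, VU, VZ, XX
Level 3: AG, JR, JT, MO, XC, ZP, ZZ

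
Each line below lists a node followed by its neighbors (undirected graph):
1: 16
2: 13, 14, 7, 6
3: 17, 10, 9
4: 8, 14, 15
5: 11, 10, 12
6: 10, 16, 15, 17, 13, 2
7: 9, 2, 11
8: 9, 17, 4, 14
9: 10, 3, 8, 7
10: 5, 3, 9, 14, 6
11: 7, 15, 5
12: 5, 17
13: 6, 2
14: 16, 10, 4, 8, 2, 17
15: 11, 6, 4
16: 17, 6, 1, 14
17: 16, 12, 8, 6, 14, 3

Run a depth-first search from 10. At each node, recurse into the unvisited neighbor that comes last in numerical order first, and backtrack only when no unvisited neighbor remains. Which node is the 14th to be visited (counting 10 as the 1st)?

13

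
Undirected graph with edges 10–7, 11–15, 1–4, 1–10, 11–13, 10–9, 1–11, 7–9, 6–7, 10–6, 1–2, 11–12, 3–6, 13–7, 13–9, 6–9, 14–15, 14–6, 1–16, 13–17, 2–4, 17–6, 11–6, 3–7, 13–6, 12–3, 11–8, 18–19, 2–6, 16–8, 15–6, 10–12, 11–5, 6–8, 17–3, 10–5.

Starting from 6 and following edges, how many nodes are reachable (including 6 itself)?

BFS from 6 visits: 6, 17, 15, 14, 13, 11, 10, 9, 8, 7, 3, 2, 12, 5, 1, 16, 4
Reachable nodes: 17 of 19 total.

17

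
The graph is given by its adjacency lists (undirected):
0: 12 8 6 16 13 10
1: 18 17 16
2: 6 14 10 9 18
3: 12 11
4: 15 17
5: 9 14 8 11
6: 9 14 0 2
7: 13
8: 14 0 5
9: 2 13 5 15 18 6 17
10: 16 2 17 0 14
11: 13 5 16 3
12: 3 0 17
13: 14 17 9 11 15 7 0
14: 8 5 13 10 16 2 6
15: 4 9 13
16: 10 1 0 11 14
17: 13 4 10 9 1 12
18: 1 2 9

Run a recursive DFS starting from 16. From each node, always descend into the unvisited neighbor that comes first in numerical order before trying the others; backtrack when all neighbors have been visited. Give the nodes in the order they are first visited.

16 → 0 → 6 → 2 → 9 → 5 → 8 → 14 → 10 → 17 → 1 → 18 → 4 → 15 → 13 → 7 → 11 → 3 → 12

Visit 16
16 → 0
0 → 6
6 → 2
2 → 9
9 → 5
5 → 8
8 → 14
14 → 10
10 → 17
17 → 1
1 → 18
17 → 4
4 → 15
15 → 13
13 → 7
13 → 11
11 → 3
3 → 12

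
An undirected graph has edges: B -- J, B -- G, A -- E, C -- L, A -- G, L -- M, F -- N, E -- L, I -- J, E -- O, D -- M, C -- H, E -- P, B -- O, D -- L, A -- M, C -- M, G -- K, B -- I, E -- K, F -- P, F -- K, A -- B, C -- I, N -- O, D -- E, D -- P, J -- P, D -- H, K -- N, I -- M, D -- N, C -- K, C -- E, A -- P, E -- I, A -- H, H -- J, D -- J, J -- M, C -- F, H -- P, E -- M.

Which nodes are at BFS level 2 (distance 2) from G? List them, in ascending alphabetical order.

C, E, F, H, I, J, M, N, O, P

Level 0: G
Level 1: A, B, K
Level 2: C, E, F, H, I, J, M, N, O, P
Level 3: D, L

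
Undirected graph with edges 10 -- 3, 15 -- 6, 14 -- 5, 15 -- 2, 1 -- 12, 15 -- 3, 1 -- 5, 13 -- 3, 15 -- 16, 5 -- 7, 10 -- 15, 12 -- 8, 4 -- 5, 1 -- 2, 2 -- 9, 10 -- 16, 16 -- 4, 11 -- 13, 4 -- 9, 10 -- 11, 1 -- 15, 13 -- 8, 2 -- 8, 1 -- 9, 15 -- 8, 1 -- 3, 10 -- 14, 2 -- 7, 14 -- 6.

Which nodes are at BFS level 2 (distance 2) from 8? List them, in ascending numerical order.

1, 3, 6, 7, 9, 10, 11, 16

Level 0: 8
Level 1: 2, 12, 13, 15
Level 2: 1, 3, 6, 7, 9, 10, 11, 16
Level 3: 4, 5, 14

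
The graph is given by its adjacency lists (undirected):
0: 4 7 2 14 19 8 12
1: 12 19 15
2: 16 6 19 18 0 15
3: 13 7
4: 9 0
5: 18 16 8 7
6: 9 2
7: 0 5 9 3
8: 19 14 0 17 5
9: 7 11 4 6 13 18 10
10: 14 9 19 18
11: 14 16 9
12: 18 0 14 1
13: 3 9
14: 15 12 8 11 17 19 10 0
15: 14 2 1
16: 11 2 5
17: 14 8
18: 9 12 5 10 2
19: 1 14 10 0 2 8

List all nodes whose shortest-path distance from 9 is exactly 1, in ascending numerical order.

Level 0: 9
Level 1: 4, 6, 7, 10, 11, 13, 18
Level 2: 0, 2, 3, 5, 12, 14, 16, 19
Level 3: 1, 8, 15, 17

4, 6, 7, 10, 11, 13, 18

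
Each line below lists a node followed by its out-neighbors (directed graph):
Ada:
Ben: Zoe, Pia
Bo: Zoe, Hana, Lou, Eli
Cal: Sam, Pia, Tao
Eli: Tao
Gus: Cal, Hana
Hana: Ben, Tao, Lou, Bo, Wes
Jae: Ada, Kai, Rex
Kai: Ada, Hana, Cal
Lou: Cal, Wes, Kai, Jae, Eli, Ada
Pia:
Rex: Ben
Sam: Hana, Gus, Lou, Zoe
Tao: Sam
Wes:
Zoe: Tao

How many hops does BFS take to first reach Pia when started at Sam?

3

Level 0: Sam
Level 1: Gus, Hana, Lou, Zoe
Level 2: Ada, Ben, Bo, Cal, Eli, Jae, Kai, Tao, Wes
Level 3: Pia, Rex
Pia first appears at level 3.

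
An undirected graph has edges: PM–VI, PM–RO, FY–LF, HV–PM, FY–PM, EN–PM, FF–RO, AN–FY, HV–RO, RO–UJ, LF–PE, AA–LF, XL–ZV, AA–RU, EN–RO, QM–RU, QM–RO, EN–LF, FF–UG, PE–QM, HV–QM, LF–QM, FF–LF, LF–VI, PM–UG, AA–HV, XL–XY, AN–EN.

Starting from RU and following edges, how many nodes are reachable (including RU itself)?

BFS from RU visits: RU, QM, AA, RO, PE, LF, HV, UJ, PM, FF, EN, VI, FY, UG, AN
Reachable nodes: 15 of 18 total.

15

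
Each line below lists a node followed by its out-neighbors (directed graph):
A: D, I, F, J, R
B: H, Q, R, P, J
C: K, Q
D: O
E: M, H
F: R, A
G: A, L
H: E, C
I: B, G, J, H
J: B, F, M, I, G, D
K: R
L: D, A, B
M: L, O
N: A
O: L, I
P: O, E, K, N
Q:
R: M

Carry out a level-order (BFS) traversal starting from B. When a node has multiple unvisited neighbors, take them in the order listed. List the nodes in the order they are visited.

Visit B; enqueue H, Q, R, P, J → queue [H, Q, R, P, J]
Visit H; enqueue E, C → queue [Q, R, P, J, E, C]
Visit Q → queue [R, P, J, E, C]
Visit R; enqueue M → queue [P, J, E, C, M]
Visit P; enqueue O, K, N → queue [J, E, C, M, O, K, N]
Visit J; enqueue F, I, G, D → queue [E, C, M, O, K, N, F, I, G, D]
Visit E → queue [C, M, O, K, N, F, I, G, D]
Visit C → queue [M, O, K, N, F, I, G, D]
Visit M; enqueue L → queue [O, K, N, F, I, G, D, L]
Visit O → queue [K, N, F, I, G, D, L]
Visit K → queue [N, F, I, G, D, L]
Visit N; enqueue A → queue [F, I, G, D, L, A]
Visit F → queue [I, G, D, L, A]
Visit I → queue [G, D, L, A]
Visit G → queue [D, L, A]
Visit D → queue [L, A]
Visit L → queue [A]
Visit A → queue []

B H Q R P J E C M O K N F I G D L A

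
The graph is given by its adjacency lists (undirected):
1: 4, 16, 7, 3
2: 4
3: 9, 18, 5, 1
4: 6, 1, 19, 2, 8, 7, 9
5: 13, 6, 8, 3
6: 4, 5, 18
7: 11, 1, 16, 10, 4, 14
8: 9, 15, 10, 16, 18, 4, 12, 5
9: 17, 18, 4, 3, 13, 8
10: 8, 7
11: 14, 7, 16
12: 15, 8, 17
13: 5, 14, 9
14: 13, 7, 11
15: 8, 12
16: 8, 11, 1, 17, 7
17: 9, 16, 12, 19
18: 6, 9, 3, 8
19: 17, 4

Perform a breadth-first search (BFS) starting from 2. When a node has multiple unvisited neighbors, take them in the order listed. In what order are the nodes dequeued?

Visit 2; enqueue 4 → queue [4]
Visit 4; enqueue 6, 1, 19, 8, 7, 9 → queue [6, 1, 19, 8, 7, 9]
Visit 6; enqueue 5, 18 → queue [1, 19, 8, 7, 9, 5, 18]
Visit 1; enqueue 16, 3 → queue [19, 8, 7, 9, 5, 18, 16, 3]
Visit 19; enqueue 17 → queue [8, 7, 9, 5, 18, 16, 3, 17]
Visit 8; enqueue 15, 10, 12 → queue [7, 9, 5, 18, 16, 3, 17, 15, 10, 12]
Visit 7; enqueue 11, 14 → queue [9, 5, 18, 16, 3, 17, 15, 10, 12, 11, 14]
Visit 9; enqueue 13 → queue [5, 18, 16, 3, 17, 15, 10, 12, 11, 14, 13]
Visit 5 → queue [18, 16, 3, 17, 15, 10, 12, 11, 14, 13]
Visit 18 → queue [16, 3, 17, 15, 10, 12, 11, 14, 13]
Visit 16 → queue [3, 17, 15, 10, 12, 11, 14, 13]
Visit 3 → queue [17, 15, 10, 12, 11, 14, 13]
Visit 17 → queue [15, 10, 12, 11, 14, 13]
Visit 15 → queue [10, 12, 11, 14, 13]
Visit 10 → queue [12, 11, 14, 13]
Visit 12 → queue [11, 14, 13]
Visit 11 → queue [14, 13]
Visit 14 → queue [13]
Visit 13 → queue []

2 4 6 1 19 8 7 9 5 18 16 3 17 15 10 12 11 14 13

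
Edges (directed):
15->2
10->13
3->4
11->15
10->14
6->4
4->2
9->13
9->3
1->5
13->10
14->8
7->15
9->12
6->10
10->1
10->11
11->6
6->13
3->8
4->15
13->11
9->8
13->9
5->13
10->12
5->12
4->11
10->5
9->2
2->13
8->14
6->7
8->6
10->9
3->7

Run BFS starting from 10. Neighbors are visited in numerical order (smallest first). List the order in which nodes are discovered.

10 -> 1 -> 5 -> 9 -> 11 -> 12 -> 13 -> 14 -> 2 -> 3 -> 8 -> 6 -> 15 -> 4 -> 7

Visit 10; enqueue 1, 5, 9, 11, 12, 13, 14 → queue [1, 5, 9, 11, 12, 13, 14]
Visit 1 → queue [5, 9, 11, 12, 13, 14]
Visit 5 → queue [9, 11, 12, 13, 14]
Visit 9; enqueue 2, 3, 8 → queue [11, 12, 13, 14, 2, 3, 8]
Visit 11; enqueue 6, 15 → queue [12, 13, 14, 2, 3, 8, 6, 15]
Visit 12 → queue [13, 14, 2, 3, 8, 6, 15]
Visit 13 → queue [14, 2, 3, 8, 6, 15]
Visit 14 → queue [2, 3, 8, 6, 15]
Visit 2 → queue [3, 8, 6, 15]
Visit 3; enqueue 4, 7 → queue [8, 6, 15, 4, 7]
Visit 8 → queue [6, 15, 4, 7]
Visit 6 → queue [15, 4, 7]
Visit 15 → queue [4, 7]
Visit 4 → queue [7]
Visit 7 → queue []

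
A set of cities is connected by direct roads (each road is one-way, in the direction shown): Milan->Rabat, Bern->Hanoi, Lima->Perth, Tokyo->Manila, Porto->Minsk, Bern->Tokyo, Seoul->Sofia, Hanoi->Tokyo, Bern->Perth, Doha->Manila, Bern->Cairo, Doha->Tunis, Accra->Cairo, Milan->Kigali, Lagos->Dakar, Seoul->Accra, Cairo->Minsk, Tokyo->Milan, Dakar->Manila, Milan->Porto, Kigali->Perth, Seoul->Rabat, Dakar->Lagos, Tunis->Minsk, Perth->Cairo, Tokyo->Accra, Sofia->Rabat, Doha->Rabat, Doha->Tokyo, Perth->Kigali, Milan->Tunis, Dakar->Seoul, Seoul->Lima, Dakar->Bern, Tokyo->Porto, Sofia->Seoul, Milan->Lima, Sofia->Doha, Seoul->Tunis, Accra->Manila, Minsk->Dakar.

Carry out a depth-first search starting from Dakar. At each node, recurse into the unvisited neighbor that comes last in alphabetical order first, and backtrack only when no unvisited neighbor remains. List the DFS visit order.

Dakar, Seoul, Tunis, Minsk, Sofia, Rabat, Doha, Tokyo, Porto, Milan, Lima, Perth, Kigali, Cairo, Manila, Accra, Lagos, Bern, Hanoi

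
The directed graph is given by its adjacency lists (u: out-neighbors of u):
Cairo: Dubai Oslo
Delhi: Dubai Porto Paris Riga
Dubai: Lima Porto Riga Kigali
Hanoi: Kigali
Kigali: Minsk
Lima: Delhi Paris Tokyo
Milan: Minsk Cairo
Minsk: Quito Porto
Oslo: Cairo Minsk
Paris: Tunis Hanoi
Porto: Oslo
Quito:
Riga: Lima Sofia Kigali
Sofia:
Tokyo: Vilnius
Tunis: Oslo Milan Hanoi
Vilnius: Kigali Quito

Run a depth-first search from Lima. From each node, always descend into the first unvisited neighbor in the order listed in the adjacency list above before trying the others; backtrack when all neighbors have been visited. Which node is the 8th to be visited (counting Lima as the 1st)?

Visit Lima
Lima → Delhi
Delhi → Dubai
Dubai → Porto
Porto → Oslo
Oslo → Cairo
Oslo → Minsk
Minsk → Quito
Dubai → Riga
Riga → Sofia
Riga → Kigali
Delhi → Paris
Paris → Tunis
Tunis → Milan
Tunis → Hanoi
Lima → Tokyo
Tokyo → Vilnius

Visit order: Lima, Delhi, Dubai, Porto, Oslo, Cairo, Minsk, Quito, Riga, Sofia, Kigali, Paris, Tunis, Milan, Hanoi, Tokyo, Vilnius

Quito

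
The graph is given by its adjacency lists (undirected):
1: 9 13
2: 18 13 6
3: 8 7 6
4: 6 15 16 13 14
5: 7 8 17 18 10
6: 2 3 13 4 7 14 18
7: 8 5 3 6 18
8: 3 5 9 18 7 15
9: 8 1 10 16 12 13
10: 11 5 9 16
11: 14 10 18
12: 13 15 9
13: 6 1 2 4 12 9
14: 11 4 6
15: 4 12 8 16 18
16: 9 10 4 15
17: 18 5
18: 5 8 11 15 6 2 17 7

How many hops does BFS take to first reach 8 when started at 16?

Level 0: 16
Level 1: 4, 9, 10, 15
Level 2: 1, 5, 6, 8, 11, 12, 13, 14, 18
Level 3: 2, 3, 7, 17
8 first appears at level 2.

2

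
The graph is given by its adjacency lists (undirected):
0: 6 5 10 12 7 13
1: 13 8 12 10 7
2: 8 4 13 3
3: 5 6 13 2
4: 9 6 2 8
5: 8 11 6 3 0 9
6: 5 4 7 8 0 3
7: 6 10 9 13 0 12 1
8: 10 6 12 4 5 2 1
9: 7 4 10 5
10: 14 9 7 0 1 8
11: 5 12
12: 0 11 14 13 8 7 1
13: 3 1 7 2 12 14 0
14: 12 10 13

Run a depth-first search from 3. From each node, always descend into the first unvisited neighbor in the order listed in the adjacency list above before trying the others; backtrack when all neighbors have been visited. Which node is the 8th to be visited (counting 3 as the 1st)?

Visit 3
3 → 5
5 → 8
8 → 10
10 → 14
14 → 12
12 → 0
0 → 6
6 → 4
4 → 9
9 → 7
7 → 13
13 → 1
13 → 2
12 → 11

Visit order: 3, 5, 8, 10, 14, 12, 0, 6, 4, 9, 7, 13, 1, 2, 11

6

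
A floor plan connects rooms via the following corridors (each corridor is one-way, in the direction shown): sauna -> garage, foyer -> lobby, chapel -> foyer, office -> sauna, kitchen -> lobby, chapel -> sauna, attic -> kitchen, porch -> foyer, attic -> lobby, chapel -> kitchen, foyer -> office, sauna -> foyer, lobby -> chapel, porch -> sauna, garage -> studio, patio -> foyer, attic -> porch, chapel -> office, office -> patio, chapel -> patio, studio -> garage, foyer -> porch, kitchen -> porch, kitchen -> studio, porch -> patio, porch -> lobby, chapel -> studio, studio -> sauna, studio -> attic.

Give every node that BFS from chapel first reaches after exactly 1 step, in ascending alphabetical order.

foyer, kitchen, office, patio, sauna, studio

Level 0: chapel
Level 1: foyer, kitchen, office, patio, sauna, studio
Level 2: attic, garage, lobby, porch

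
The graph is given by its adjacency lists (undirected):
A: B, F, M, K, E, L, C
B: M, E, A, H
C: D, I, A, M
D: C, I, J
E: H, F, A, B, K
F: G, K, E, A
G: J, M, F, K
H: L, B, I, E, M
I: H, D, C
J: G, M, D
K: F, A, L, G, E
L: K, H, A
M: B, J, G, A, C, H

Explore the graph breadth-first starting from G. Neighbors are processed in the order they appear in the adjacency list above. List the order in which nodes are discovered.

G, J, M, F, K, D, B, A, C, H, E, L, I

Visit G; enqueue J, M, F, K → queue [J, M, F, K]
Visit J; enqueue D → queue [M, F, K, D]
Visit M; enqueue B, A, C, H → queue [F, K, D, B, A, C, H]
Visit F; enqueue E → queue [K, D, B, A, C, H, E]
Visit K; enqueue L → queue [D, B, A, C, H, E, L]
Visit D; enqueue I → queue [B, A, C, H, E, L, I]
Visit B → queue [A, C, H, E, L, I]
Visit A → queue [C, H, E, L, I]
Visit C → queue [H, E, L, I]
Visit H → queue [E, L, I]
Visit E → queue [L, I]
Visit L → queue [I]
Visit I → queue []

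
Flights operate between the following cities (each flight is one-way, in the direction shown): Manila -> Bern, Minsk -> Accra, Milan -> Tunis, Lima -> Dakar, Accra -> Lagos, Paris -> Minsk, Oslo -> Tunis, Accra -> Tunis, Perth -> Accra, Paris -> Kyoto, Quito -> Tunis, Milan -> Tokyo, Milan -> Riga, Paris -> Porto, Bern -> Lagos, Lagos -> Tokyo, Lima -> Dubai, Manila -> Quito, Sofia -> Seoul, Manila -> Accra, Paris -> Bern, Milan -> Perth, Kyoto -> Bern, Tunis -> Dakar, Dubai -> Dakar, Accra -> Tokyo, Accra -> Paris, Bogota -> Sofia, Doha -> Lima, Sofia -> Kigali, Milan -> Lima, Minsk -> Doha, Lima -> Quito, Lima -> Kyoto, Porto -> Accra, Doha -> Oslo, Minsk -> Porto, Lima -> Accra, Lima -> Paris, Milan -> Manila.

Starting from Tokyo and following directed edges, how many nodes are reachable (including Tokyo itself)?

1

BFS from Tokyo visits: Tokyo
Reachable nodes: 1 of 23 total.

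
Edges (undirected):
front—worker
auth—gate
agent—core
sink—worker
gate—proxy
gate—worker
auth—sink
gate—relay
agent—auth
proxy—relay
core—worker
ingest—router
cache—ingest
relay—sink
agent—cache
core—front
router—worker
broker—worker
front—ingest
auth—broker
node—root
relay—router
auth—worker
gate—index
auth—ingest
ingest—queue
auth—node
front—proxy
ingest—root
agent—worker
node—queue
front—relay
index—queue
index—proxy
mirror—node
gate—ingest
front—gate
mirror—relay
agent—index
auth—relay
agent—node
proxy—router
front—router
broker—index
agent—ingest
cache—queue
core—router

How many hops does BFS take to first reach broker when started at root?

Level 0: root
Level 1: ingest, node
Level 2: agent, auth, cache, front, gate, mirror, queue, router
Level 3: broker, core, index, proxy, relay, sink, worker
broker first appears at level 3.

3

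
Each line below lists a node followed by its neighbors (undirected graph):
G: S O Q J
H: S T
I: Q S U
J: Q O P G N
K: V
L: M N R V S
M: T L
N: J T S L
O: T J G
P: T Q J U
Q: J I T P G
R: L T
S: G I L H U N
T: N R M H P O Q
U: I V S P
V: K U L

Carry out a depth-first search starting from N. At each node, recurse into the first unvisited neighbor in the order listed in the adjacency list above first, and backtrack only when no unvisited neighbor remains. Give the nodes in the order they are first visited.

Visit N
N → J
J → Q
Q → I
I → S
S → G
G → O
O → T
T → R
R → L
L → M
L → V
V → K
V → U
U → P
T → H

N, J, Q, I, S, G, O, T, R, L, M, V, K, U, P, H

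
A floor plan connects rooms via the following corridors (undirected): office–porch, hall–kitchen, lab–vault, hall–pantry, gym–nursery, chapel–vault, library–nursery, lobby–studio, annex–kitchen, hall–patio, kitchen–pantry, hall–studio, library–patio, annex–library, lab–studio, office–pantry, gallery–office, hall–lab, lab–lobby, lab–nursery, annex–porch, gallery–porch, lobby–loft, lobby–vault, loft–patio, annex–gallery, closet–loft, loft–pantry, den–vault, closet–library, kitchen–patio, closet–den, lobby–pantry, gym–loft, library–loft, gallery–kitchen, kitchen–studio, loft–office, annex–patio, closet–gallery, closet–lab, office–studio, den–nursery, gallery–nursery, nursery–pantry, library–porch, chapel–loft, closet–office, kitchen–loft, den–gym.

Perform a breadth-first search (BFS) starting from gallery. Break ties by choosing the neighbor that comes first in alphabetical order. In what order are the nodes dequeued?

gallery annex closet kitchen nursery office porch library patio den lab loft hall pantry studio gym vault lobby chapel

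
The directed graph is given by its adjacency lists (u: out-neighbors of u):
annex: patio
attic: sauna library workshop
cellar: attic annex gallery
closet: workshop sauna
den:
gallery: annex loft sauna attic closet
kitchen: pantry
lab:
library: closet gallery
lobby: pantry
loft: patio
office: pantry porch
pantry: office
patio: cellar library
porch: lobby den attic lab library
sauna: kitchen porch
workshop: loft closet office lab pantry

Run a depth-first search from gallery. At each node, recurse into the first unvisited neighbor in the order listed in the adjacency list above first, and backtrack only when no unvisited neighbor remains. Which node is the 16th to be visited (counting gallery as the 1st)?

Visit gallery
gallery → annex
annex → patio
patio → cellar
cellar → attic
attic → sauna
sauna → kitchen
kitchen → pantry
pantry → office
office → porch
porch → lobby
porch → den
porch → lab
porch → library
library → closet
closet → workshop
workshop → loft

Visit order: gallery, annex, patio, cellar, attic, sauna, kitchen, pantry, office, porch, lobby, den, lab, library, closet, workshop, loft

workshop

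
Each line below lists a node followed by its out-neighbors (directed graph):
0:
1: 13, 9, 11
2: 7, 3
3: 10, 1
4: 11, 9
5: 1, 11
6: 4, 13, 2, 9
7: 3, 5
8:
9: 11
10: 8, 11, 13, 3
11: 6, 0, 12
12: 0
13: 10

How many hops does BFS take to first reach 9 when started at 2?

Level 0: 2
Level 1: 3, 7
Level 2: 1, 5, 10
Level 3: 8, 9, 11, 13
Level 4: 0, 6, 12
Level 5: 4
9 first appears at level 3.

3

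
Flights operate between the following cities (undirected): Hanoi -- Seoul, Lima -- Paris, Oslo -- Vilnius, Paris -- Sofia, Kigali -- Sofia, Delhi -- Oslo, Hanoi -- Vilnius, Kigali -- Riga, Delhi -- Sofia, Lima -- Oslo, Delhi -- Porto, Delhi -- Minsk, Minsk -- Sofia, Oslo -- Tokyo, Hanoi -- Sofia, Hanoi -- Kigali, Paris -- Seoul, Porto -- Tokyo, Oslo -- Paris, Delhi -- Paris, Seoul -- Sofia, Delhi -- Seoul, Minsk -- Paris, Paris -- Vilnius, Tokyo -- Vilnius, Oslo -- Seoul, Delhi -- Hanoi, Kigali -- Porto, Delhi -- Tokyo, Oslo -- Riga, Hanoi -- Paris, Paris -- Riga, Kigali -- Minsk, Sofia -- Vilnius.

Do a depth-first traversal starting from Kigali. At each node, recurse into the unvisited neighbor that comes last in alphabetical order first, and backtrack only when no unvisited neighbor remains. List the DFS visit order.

Kigali, Sofia, Vilnius, Tokyo, Porto, Delhi, Seoul, Paris, Riga, Oslo, Lima, Minsk, Hanoi

Visit Kigali
Kigali → Sofia
Sofia → Vilnius
Vilnius → Tokyo
Tokyo → Porto
Porto → Delhi
Delhi → Seoul
Seoul → Paris
Paris → Riga
Riga → Oslo
Oslo → Lima
Paris → Minsk
Paris → Hanoi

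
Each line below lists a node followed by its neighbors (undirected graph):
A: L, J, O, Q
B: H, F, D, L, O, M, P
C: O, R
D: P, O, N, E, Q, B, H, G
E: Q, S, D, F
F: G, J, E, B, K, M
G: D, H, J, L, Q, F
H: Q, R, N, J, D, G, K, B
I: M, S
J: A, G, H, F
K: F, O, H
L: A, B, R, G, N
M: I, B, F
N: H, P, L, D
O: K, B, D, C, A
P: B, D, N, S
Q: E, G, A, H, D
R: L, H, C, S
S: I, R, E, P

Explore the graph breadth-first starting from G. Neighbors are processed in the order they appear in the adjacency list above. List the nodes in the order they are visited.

Visit G; enqueue D, H, J, L, Q, F → queue [D, H, J, L, Q, F]
Visit D; enqueue P, O, N, E, B → queue [H, J, L, Q, F, P, O, N, E, B]
Visit H; enqueue R, K → queue [J, L, Q, F, P, O, N, E, B, R, K]
Visit J; enqueue A → queue [L, Q, F, P, O, N, E, B, R, K, A]
Visit L → queue [Q, F, P, O, N, E, B, R, K, A]
Visit Q → queue [F, P, O, N, E, B, R, K, A]
Visit F; enqueue M → queue [P, O, N, E, B, R, K, A, M]
Visit P; enqueue S → queue [O, N, E, B, R, K, A, M, S]
Visit O; enqueue C → queue [N, E, B, R, K, A, M, S, C]
Visit N → queue [E, B, R, K, A, M, S, C]
Visit E → queue [B, R, K, A, M, S, C]
Visit B → queue [R, K, A, M, S, C]
Visit R → queue [K, A, M, S, C]
Visit K → queue [A, M, S, C]
Visit A → queue [M, S, C]
Visit M; enqueue I → queue [S, C, I]
Visit S → queue [C, I]
Visit C → queue [I]
Visit I → queue []

G, D, H, J, L, Q, F, P, O, N, E, B, R, K, A, M, S, C, I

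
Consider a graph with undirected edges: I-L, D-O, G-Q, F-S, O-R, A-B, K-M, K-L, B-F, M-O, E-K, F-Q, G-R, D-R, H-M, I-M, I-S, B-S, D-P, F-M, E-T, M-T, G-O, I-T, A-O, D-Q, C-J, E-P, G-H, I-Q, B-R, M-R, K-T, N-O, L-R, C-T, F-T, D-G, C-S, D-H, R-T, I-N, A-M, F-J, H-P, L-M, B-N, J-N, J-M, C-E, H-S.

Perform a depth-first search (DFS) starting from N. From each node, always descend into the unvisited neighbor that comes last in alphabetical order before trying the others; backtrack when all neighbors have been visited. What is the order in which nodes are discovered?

Visit N
N → O
O → R
R → T
T → M
M → L
L → K
K → E
E → P
P → H
H → S
S → I
I → Q
Q → G
G → D
Q → F
F → J
J → C
F → B
B → A

N -> O -> R -> T -> M -> L -> K -> E -> P -> H -> S -> I -> Q -> G -> D -> F -> J -> C -> B -> A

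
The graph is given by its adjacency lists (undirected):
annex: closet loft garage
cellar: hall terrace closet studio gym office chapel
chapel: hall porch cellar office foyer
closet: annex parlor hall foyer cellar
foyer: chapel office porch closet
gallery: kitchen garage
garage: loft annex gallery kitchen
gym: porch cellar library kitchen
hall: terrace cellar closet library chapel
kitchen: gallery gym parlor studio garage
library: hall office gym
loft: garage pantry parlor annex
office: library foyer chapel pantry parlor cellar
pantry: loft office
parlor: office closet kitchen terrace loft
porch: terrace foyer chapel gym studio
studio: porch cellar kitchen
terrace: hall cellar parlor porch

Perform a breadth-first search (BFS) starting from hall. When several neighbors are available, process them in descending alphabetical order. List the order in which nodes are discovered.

Visit hall; enqueue terrace, library, closet, chapel, cellar → queue [terrace, library, closet, chapel, cellar]
Visit terrace; enqueue porch, parlor → queue [library, closet, chapel, cellar, porch, parlor]
Visit library; enqueue office, gym → queue [closet, chapel, cellar, porch, parlor, office, gym]
Visit closet; enqueue foyer, annex → queue [chapel, cellar, porch, parlor, office, gym, foyer, annex]
Visit chapel → queue [cellar, porch, parlor, office, gym, foyer, annex]
Visit cellar; enqueue studio → queue [porch, parlor, office, gym, foyer, annex, studio]
Visit porch → queue [parlor, office, gym, foyer, annex, studio]
Visit parlor; enqueue loft, kitchen → queue [office, gym, foyer, annex, studio, loft, kitchen]
Visit office; enqueue pantry → queue [gym, foyer, annex, studio, loft, kitchen, pantry]
Visit gym → queue [foyer, annex, studio, loft, kitchen, pantry]
Visit foyer → queue [annex, studio, loft, kitchen, pantry]
Visit annex; enqueue garage → queue [studio, loft, kitchen, pantry, garage]
Visit studio → queue [loft, kitchen, pantry, garage]
Visit loft → queue [kitchen, pantry, garage]
Visit kitchen; enqueue gallery → queue [pantry, garage, gallery]
Visit pantry → queue [garage, gallery]
Visit garage → queue [gallery]
Visit gallery → queue []

hall → terrace → library → closet → chapel → cellar → porch → parlor → office → gym → foyer → annex → studio → loft → kitchen → pantry → garage → gallery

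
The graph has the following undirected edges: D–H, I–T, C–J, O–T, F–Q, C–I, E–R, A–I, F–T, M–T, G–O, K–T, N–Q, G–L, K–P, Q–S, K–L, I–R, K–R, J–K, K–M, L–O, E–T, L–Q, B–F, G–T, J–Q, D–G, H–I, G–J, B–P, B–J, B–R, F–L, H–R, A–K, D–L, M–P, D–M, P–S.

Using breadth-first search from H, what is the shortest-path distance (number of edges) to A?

2

Level 0: H
Level 1: D, I, R
Level 2: A, B, C, E, G, K, L, M, T
Level 3: F, J, O, P, Q
Level 4: N, S
A first appears at level 2.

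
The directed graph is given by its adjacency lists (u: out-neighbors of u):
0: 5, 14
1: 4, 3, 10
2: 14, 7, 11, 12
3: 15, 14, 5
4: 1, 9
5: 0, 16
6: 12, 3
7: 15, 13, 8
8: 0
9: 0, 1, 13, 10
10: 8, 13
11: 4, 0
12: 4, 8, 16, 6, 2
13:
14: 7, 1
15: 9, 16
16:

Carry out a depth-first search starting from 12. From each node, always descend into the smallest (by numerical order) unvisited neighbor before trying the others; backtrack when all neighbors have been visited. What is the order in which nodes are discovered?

12 2 7 8 0 5 16 14 1 3 15 9 10 13 4 11 6

Visit 12
12 → 2
2 → 7
7 → 8
8 → 0
0 → 5
5 → 16
0 → 14
14 → 1
1 → 3
3 → 15
15 → 9
9 → 10
10 → 13
1 → 4
2 → 11
12 → 6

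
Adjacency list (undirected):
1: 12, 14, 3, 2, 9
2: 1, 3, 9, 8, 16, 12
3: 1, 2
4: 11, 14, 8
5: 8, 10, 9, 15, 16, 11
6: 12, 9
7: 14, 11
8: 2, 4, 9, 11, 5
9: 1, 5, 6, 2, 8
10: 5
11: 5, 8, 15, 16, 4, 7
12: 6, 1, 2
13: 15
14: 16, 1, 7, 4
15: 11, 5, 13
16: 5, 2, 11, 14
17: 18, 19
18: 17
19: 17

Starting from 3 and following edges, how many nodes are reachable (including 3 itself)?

BFS from 3 visits: 3, 1, 2, 12, 14, 9, 8, 16, 6, 7, 4, 5, 11, 10, 15, 13
Reachable nodes: 16 of 19 total.

16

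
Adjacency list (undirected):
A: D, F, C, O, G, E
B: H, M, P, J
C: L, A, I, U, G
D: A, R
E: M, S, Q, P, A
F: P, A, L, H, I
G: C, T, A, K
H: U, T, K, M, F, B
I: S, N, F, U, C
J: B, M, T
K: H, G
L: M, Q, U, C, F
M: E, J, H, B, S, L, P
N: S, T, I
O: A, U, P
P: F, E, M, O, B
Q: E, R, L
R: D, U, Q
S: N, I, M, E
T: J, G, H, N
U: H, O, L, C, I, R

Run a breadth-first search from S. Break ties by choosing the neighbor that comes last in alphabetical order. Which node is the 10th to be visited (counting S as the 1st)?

Visit S; enqueue N, M, I, E → queue [N, M, I, E]
Visit N; enqueue T → queue [M, I, E, T]
Visit M; enqueue P, L, J, H, B → queue [I, E, T, P, L, J, H, B]
Visit I; enqueue U, F, C → queue [E, T, P, L, J, H, B, U, F, C]
Visit E; enqueue Q, A → queue [T, P, L, J, H, B, U, F, C, Q, A]
Visit T; enqueue G → queue [P, L, J, H, B, U, F, C, Q, A, G]
Visit P; enqueue O → queue [L, J, H, B, U, F, C, Q, A, G, O]
Visit L → queue [J, H, B, U, F, C, Q, A, G, O]
Visit J → queue [H, B, U, F, C, Q, A, G, O]
Visit H; enqueue K → queue [B, U, F, C, Q, A, G, O, K]
Visit B → queue [U, F, C, Q, A, G, O, K]
Visit U; enqueue R → queue [F, C, Q, A, G, O, K, R]
Visit F → queue [C, Q, A, G, O, K, R]
Visit C → queue [Q, A, G, O, K, R]
Visit Q → queue [A, G, O, K, R]
Visit A; enqueue D → queue [G, O, K, R, D]
Visit G → queue [O, K, R, D]
Visit O → queue [K, R, D]
Visit K → queue [R, D]
Visit R → queue [D]
Visit D → queue []

Visit order: S, N, M, I, E, T, P, L, J, H, B, U, F, C, Q, A, G, O, K, R, D

H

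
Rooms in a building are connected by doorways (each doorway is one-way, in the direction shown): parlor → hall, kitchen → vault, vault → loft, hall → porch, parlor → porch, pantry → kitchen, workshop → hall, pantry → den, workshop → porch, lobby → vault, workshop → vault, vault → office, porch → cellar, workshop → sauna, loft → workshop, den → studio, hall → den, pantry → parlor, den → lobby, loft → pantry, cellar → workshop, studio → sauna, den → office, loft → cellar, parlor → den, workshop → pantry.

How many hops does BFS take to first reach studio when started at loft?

Level 0: loft
Level 1: cellar, pantry, workshop
Level 2: den, hall, kitchen, parlor, porch, sauna, vault
Level 3: lobby, office, studio
studio first appears at level 3.

3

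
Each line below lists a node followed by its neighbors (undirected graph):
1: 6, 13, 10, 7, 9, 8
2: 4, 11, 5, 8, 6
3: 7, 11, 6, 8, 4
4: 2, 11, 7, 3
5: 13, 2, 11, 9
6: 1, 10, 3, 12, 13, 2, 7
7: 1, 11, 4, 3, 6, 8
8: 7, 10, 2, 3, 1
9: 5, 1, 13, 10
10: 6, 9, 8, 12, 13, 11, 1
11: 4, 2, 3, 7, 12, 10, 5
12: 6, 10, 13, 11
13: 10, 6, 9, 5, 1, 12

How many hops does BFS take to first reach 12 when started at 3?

Level 0: 3
Level 1: 4, 6, 7, 8, 11
Level 2: 1, 2, 5, 10, 12, 13
Level 3: 9
12 first appears at level 2.

2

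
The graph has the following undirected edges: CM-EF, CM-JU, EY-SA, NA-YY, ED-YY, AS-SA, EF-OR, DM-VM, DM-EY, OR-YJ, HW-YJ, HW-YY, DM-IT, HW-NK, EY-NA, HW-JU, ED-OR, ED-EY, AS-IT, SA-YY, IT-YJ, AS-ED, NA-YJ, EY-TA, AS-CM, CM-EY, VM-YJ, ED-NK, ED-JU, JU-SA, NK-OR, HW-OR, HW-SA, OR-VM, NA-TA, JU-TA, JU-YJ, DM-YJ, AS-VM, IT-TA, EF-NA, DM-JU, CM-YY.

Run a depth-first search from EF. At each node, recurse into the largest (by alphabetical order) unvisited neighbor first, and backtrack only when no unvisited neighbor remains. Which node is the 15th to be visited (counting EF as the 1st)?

Visit EF
EF → OR
OR → YJ
YJ → VM
VM → DM
DM → JU
JU → TA
TA → NA
NA → YY
YY → SA
SA → HW
HW → NK
NK → ED
ED → EY
EY → CM
CM → AS
AS → IT

Visit order: EF, OR, YJ, VM, DM, JU, TA, NA, YY, SA, HW, NK, ED, EY, CM, AS, IT

CM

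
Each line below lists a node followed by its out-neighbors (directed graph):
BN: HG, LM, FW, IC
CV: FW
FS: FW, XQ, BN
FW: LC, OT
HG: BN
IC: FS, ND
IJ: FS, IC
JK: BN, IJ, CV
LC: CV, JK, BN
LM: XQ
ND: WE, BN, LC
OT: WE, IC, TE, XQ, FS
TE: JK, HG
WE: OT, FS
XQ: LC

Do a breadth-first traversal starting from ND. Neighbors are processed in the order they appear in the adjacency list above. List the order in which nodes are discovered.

ND -> WE -> BN -> LC -> OT -> FS -> HG -> LM -> FW -> IC -> CV -> JK -> TE -> XQ -> IJ

Visit ND; enqueue WE, BN, LC → queue [WE, BN, LC]
Visit WE; enqueue OT, FS → queue [BN, LC, OT, FS]
Visit BN; enqueue HG, LM, FW, IC → queue [LC, OT, FS, HG, LM, FW, IC]
Visit LC; enqueue CV, JK → queue [OT, FS, HG, LM, FW, IC, CV, JK]
Visit OT; enqueue TE, XQ → queue [FS, HG, LM, FW, IC, CV, JK, TE, XQ]
Visit FS → queue [HG, LM, FW, IC, CV, JK, TE, XQ]
Visit HG → queue [LM, FW, IC, CV, JK, TE, XQ]
Visit LM → queue [FW, IC, CV, JK, TE, XQ]
Visit FW → queue [IC, CV, JK, TE, XQ]
Visit IC → queue [CV, JK, TE, XQ]
Visit CV → queue [JK, TE, XQ]
Visit JK; enqueue IJ → queue [TE, XQ, IJ]
Visit TE → queue [XQ, IJ]
Visit XQ → queue [IJ]
Visit IJ → queue []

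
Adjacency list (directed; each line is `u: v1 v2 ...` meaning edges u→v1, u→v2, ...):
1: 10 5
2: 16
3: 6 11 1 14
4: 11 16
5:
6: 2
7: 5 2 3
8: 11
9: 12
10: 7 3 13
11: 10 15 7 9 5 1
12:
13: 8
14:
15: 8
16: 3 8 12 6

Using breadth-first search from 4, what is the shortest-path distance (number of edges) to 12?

Level 0: 4
Level 1: 11, 16
Level 2: 1, 3, 5, 6, 7, 8, 9, 10, 12, 15
Level 3: 2, 13, 14
12 first appears at level 2.

2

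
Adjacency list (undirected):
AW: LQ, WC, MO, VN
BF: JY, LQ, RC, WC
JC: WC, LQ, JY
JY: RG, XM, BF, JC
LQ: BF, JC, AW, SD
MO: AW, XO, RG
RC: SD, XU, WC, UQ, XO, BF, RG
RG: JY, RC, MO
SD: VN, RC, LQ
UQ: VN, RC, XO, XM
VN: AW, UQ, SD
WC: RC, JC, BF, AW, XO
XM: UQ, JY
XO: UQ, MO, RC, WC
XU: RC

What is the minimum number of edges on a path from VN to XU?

3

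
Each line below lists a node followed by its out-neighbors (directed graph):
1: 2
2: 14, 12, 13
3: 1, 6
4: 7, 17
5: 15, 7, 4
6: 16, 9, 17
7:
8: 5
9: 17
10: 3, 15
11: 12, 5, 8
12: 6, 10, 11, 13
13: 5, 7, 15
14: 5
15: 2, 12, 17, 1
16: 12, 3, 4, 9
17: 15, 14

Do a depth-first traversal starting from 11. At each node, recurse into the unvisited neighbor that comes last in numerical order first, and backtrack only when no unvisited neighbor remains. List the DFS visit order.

Visit 11
11 → 12
12 → 13
13 → 15
15 → 17
17 → 14
14 → 5
5 → 7
5 → 4
15 → 2
15 → 1
12 → 10
10 → 3
3 → 6
6 → 16
16 → 9
11 → 8

11 12 13 15 17 14 5 7 4 2 1 10 3 6 16 9 8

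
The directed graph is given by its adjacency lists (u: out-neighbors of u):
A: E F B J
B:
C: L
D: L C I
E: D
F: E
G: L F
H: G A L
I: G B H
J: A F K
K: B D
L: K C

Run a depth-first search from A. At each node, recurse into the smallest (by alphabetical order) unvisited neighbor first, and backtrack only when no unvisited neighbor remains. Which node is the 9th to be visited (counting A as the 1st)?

Visit A
A → B
A → E
E → D
D → C
C → L
L → K
D → I
I → G
G → F
I → H
A → J

Visit order: A, B, E, D, C, L, K, I, G, F, H, J

G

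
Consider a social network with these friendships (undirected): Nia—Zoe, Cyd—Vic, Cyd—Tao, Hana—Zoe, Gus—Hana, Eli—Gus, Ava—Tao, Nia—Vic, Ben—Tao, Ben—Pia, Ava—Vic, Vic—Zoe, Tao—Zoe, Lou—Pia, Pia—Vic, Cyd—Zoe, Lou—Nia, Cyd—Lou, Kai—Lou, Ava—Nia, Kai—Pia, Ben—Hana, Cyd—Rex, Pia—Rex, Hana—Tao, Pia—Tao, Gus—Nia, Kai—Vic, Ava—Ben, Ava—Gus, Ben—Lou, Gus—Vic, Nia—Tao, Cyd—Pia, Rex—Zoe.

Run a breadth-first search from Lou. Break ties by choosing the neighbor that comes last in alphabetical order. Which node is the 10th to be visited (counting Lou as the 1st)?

Visit Lou; enqueue Pia, Nia, Kai, Cyd, Ben → queue [Pia, Nia, Kai, Cyd, Ben]
Visit Pia; enqueue Vic, Tao, Rex → queue [Nia, Kai, Cyd, Ben, Vic, Tao, Rex]
Visit Nia; enqueue Zoe, Gus, Ava → queue [Kai, Cyd, Ben, Vic, Tao, Rex, Zoe, Gus, Ava]
Visit Kai → queue [Cyd, Ben, Vic, Tao, Rex, Zoe, Gus, Ava]
Visit Cyd → queue [Ben, Vic, Tao, Rex, Zoe, Gus, Ava]
Visit Ben; enqueue Hana → queue [Vic, Tao, Rex, Zoe, Gus, Ava, Hana]
Visit Vic → queue [Tao, Rex, Zoe, Gus, Ava, Hana]
Visit Tao → queue [Rex, Zoe, Gus, Ava, Hana]
Visit Rex → queue [Zoe, Gus, Ava, Hana]
Visit Zoe → queue [Gus, Ava, Hana]
Visit Gus; enqueue Eli → queue [Ava, Hana, Eli]
Visit Ava → queue [Hana, Eli]
Visit Hana → queue [Eli]
Visit Eli → queue []

Visit order: Lou, Pia, Nia, Kai, Cyd, Ben, Vic, Tao, Rex, Zoe, Gus, Ava, Hana, Eli

Zoe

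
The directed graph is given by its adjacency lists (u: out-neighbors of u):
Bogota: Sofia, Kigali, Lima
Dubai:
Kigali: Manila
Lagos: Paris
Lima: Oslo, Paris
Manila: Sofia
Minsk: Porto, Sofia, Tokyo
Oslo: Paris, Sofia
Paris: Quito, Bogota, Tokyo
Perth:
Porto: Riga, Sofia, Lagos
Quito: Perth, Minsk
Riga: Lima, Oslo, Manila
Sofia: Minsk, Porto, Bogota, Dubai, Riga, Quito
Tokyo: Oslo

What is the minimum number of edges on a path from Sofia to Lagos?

Level 0: Sofia
Level 1: Bogota, Dubai, Minsk, Porto, Quito, Riga
Level 2: Kigali, Lagos, Lima, Manila, Oslo, Perth, Tokyo
Level 3: Paris
Lagos first appears at level 2.

2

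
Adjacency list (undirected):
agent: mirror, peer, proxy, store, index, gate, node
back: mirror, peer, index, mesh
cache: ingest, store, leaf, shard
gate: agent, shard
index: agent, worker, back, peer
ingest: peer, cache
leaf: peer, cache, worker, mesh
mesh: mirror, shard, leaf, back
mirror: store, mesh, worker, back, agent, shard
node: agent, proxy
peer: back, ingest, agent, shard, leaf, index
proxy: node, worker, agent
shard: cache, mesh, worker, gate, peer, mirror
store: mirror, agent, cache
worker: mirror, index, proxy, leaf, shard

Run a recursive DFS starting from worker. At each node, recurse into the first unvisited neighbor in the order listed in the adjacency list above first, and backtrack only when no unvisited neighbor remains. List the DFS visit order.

worker -> mirror -> store -> agent -> peer -> back -> index -> mesh -> shard -> cache -> ingest -> leaf -> gate -> proxy -> node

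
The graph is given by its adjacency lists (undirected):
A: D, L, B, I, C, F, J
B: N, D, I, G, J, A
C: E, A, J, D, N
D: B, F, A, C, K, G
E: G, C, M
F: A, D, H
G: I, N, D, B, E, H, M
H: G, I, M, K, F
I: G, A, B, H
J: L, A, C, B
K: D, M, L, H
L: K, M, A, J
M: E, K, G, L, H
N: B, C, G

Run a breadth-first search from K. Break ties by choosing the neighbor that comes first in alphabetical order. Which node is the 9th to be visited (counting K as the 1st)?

Visit K; enqueue D, H, L, M → queue [D, H, L, M]
Visit D; enqueue A, B, C, F, G → queue [H, L, M, A, B, C, F, G]
Visit H; enqueue I → queue [L, M, A, B, C, F, G, I]
Visit L; enqueue J → queue [M, A, B, C, F, G, I, J]
Visit M; enqueue E → queue [A, B, C, F, G, I, J, E]
Visit A → queue [B, C, F, G, I, J, E]
Visit B; enqueue N → queue [C, F, G, I, J, E, N]
Visit C → queue [F, G, I, J, E, N]
Visit F → queue [G, I, J, E, N]
Visit G → queue [I, J, E, N]
Visit I → queue [J, E, N]
Visit J → queue [E, N]
Visit E → queue [N]
Visit N → queue []

Visit order: K, D, H, L, M, A, B, C, F, G, I, J, E, N

F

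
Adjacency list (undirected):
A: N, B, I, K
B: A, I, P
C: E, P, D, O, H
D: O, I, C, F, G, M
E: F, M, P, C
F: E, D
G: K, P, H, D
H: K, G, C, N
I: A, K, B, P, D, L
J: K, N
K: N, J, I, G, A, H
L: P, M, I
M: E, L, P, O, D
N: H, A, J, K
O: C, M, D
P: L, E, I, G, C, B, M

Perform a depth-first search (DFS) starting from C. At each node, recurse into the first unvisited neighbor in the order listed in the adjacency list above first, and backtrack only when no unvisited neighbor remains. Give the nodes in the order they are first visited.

C -> E -> F -> D -> O -> M -> L -> P -> I -> A -> N -> H -> K -> J -> G -> B

Visit C
C → E
E → F
F → D
D → O
O → M
M → L
L → P
P → I
I → A
A → N
N → H
H → K
K → J
K → G
A → B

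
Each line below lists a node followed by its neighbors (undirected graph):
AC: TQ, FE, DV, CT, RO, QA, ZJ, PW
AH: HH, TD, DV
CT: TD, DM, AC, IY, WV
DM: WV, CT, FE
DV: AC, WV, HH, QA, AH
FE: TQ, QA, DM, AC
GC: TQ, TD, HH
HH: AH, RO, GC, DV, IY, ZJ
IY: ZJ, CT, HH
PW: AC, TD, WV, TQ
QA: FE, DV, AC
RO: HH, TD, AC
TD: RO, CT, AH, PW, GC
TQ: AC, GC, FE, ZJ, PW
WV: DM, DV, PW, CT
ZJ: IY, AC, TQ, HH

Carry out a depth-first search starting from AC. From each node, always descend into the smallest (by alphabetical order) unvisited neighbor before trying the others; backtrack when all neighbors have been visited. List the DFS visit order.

Visit AC
AC → CT
CT → DM
DM → FE
FE → QA
QA → DV
DV → AH
AH → HH
HH → GC
GC → TD
TD → PW
PW → TQ
TQ → ZJ
ZJ → IY
PW → WV
TD → RO

AC -> CT -> DM -> FE -> QA -> DV -> AH -> HH -> GC -> TD -> PW -> TQ -> ZJ -> IY -> WV -> RO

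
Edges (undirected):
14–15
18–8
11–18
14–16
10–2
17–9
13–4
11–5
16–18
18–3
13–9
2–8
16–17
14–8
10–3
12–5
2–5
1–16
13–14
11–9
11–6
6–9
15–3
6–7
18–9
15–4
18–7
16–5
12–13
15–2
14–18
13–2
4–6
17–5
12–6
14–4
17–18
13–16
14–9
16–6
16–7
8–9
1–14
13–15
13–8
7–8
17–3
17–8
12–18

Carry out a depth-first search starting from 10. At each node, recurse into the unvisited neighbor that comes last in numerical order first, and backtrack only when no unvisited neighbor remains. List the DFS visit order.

10 → 3 → 18 → 17 → 16 → 14 → 15 → 13 → 12 → 6 → 11 → 9 → 8 → 7 → 2 → 5 → 4 → 1

Visit 10
10 → 3
3 → 18
18 → 17
17 → 16
16 → 14
14 → 15
15 → 13
13 → 12
12 → 6
6 → 11
11 → 9
9 → 8
8 → 7
8 → 2
2 → 5
6 → 4
14 → 1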